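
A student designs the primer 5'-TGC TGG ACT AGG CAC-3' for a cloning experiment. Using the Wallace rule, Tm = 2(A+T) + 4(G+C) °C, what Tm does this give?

T=3, C=4, G=5, A=3
A+T = 6, G+C = 9
Tm = 4·9 + 2·6 = 36 + 12 = 48°C

48°C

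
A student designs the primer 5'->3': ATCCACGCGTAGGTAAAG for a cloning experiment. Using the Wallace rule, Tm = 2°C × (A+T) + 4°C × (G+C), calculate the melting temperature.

54°C

G=5, T=3, A=6, C=4
A+T = 9, G+C = 9
Tm = 4·9 + 2·9 = 36 + 18 = 54°C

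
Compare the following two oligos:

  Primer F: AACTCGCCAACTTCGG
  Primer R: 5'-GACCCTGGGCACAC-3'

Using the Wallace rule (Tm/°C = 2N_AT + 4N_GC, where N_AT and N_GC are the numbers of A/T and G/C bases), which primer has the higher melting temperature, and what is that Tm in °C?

Primer F: A+T=7, G+C=9 → Tm = 2(7)+4(9) = 50°C
Primer R: A+T=4, G+C=10 → Tm = 2(4)+4(10) = 48°C
50°C vs 48°C → primer F is higher.

Primer F, 50°C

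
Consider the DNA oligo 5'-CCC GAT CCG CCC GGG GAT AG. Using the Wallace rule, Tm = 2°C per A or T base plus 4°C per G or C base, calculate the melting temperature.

A=3, C=8, G=7, T=2
A+T = 5, G+C = 15
Tm = 2×5 + 4×15 = 70°C

70°C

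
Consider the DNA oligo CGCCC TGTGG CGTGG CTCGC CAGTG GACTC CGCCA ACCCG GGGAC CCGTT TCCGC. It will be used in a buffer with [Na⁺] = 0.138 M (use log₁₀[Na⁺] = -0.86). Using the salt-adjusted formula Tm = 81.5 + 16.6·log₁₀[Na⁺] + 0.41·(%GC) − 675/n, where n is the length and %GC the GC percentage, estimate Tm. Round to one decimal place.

Length n = 55. Scanning the sequence gives C=23, T=9, A=5, G=18.
G+C = 41, so %GC = 41/55 × 100 = 74.545%
Salt term: 16.6 × (-0.86) = -14.276
GC term: 0.41 × 74.545 = 30.563; length term: −675/55 = −12.273
Tm = 81.5 + (-14.276) + 30.563 − 12.273 = 85.514 → 85.5°C

85.5°C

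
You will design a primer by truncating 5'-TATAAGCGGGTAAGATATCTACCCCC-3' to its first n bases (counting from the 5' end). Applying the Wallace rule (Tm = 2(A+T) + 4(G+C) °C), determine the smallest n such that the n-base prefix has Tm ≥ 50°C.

First 18 bases: TATAAGCGGGTAAGATAT → Tm = 48°C (< 50°C)
First 19 bases: TATAAGCGGGTAAGATATC → Tm = 52°C (≥ 50°C)
Each additional base adds 2°C (A/T) or 4°C (G/C), so Tm is non-decreasing in n; n = 19 is the first length to reach 50°C.

n = 19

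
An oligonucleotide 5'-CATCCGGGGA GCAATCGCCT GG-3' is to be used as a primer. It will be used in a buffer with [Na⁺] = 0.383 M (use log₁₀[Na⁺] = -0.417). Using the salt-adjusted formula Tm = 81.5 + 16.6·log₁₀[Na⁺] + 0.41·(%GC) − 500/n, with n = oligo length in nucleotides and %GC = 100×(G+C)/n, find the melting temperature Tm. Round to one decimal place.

79.8°C

Length n = 22. Counting bases: A=4, T=3, G=8, C=7
G+C = 15, so %GC = 15/22 × 100 = 68.182%
Salt term: 16.6 × (-0.417) = -6.922
GC term: 0.41 × 68.182 = 27.955; length term: −500/22 = −22.727
Tm = 81.5 + (-6.922) + 27.955 − 22.727 = 79.806 → 79.8°C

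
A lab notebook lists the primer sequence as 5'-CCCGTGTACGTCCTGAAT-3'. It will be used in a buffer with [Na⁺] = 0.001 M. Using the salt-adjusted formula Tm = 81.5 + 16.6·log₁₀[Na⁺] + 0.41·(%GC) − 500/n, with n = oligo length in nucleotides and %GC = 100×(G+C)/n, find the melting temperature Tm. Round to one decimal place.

Length n = 18. Base counts: T=5, G=4, C=6, A=3
G+C = 10, so %GC = 10/18 × 100 = 55.556%
Salt term: 16.6 × (-3) = -49.8
GC term: 0.41 × 55.556 = 22.778; length term: −500/18 = −27.778
Tm = 81.5 + (-49.8) + 22.778 − 27.778 = 26.7 → 26.7°C

26.7°C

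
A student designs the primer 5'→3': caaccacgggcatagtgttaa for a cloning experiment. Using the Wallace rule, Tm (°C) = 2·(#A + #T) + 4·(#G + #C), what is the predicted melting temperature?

Counting bases: G=5, T=4, C=5, A=7
So N_AT = 11 and N_GC = 10.
Tm = 2×11 + 4×10 = 62°C

62°C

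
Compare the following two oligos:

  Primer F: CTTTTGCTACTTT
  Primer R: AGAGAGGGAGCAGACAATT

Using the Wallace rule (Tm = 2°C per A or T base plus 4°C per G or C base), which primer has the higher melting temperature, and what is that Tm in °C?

Primer R, 56°C

Primer F: A+T=9, G+C=4 → Tm = 2(9)+4(4) = 34°C
Primer R: A+T=10, G+C=9 → Tm = 2(10)+4(9) = 56°C
34°C vs 56°C → primer R is higher.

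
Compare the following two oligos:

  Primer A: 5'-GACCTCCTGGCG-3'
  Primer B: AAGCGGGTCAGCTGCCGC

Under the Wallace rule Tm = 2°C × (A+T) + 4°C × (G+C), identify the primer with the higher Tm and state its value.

Primer B, 62°C

Primer A: A+T=3, G+C=9 → Tm = 2(3)+4(9) = 42°C
Primer B: A+T=5, G+C=13 → Tm = 2(5)+4(13) = 62°C
42°C vs 62°C → primer B is higher.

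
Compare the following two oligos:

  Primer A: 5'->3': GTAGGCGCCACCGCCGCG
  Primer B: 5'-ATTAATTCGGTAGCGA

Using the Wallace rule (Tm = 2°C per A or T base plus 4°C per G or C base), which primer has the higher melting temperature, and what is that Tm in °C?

Primer A, 66°C

Primer A: A+T=3, G+C=15 → Tm = 2(3)+4(15) = 66°C
Primer B: A+T=10, G+C=6 → Tm = 2(10)+4(6) = 44°C
66°C vs 44°C → primer A is higher.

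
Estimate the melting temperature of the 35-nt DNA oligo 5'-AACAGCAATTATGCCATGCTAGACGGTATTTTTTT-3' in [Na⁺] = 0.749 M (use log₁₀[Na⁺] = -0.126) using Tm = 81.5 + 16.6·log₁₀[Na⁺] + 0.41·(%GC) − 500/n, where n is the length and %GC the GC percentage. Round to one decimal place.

79.2°C

Length n = 35. Counting bases: C=6, A=10, T=13, G=6
G+C = 12, so %GC = 12/35 × 100 = 34.286%
Salt term: 16.6 × (-0.126) = -2.092
GC term: 0.41 × 34.286 = 14.057; length term: −500/35 = −14.286
Tm = 81.5 + (-2.092) + 14.057 − 14.286 = 79.179 → 79.2°C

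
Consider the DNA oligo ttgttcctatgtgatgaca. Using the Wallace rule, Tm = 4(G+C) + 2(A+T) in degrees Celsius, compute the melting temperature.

Base counts: T=8, G=4, A=4, C=3
So N_AT = 12 and N_GC = 7.
Tm = 4·7 + 2·12 = 28 + 24 = 52°C

52°C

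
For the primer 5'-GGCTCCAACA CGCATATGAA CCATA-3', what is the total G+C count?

Base counts: A=9, C=8, G=4, T=4
Total G or C: 4 + 8 = 12

12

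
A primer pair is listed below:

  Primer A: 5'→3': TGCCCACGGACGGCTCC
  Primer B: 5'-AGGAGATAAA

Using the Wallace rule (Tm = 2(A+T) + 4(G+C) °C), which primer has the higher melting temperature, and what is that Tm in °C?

Primer A, 60°C

Primer A: A+T=4, G+C=13 → Tm = 2(4)+4(13) = 60°C
Primer B: A+T=7, G+C=3 → Tm = 2(7)+4(3) = 26°C
60°C vs 26°C → primer A is higher.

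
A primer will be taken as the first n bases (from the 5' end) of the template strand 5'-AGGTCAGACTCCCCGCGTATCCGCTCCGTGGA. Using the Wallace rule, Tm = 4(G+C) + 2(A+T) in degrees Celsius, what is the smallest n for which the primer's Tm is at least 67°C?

n = 21

First 20 bases: AGGTCAGACTCCCCGCGTAT → Tm = 64°C (< 67°C)
First 21 bases: AGGTCAGACTCCCCGCGTATC → Tm = 68°C (≥ 67°C)
Since every base adds ≥2°C, Tm only increases with n, so the threshold is first crossed at n = 21.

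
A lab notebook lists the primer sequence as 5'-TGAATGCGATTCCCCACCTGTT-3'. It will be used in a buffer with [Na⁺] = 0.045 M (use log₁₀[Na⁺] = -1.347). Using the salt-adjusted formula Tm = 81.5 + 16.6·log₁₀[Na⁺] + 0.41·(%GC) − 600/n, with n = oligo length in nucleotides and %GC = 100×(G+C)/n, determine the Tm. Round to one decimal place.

52.4°C

Length n = 22. Base counts: T=7, A=4, C=7, G=4
G+C = 11, so %GC = 11/22 × 100 = 50%
Salt term: 16.6 × (-1.347) = -22.36
GC term: 0.41 × 50 = 20.5; length term: −600/22 = −27.273
Tm = 81.5 + (-22.36) + 20.5 − 27.273 = 52.367 → 52.4°C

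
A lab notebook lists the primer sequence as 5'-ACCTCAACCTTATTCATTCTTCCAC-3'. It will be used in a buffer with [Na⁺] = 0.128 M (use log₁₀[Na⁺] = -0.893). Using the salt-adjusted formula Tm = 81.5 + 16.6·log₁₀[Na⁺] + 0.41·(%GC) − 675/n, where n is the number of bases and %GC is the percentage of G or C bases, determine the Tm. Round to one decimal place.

56.1°C

Length n = 25. Base counts: A=6, C=10, T=9, G=0
G+C = 10, so %GC = 10/25 × 100 = 40%
Salt term: 16.6 × (-0.893) = -14.824
GC term: 0.41 × 40 = 16.4; length term: −675/25 = −27
Tm = 81.5 + (-14.824) + 16.4 − 27 = 56.076 → 56.1°C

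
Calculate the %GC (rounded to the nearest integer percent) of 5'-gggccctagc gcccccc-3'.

Scanning the sequence gives A=1, C=10, T=1, G=5.
G+C = 5 + 10 = 15 out of 17 bases
%GC = 15/17 × 100 = 88.24% ≈ 88%

88%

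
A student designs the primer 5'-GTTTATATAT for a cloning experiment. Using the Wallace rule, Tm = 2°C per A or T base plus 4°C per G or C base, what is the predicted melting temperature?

Scanning the sequence gives G=1, T=6, A=3, C=0.
So N_AT = 9 and N_GC = 1.
Tm = 2(9) + 4(1) = 18 + 4 = 22°C

22°C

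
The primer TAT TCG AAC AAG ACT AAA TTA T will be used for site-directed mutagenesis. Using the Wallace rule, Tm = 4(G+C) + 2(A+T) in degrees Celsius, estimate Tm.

Base counts: A=10, T=7, C=3, G=2
A+T = 17, G+C = 5
Tm = 2(17) + 4(5) = 34 + 20 = 54°C

54°C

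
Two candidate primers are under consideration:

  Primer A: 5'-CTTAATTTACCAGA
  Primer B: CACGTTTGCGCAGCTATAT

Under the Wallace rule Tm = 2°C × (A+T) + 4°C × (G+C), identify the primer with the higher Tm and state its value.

Primer A: A+T=10, G+C=4 → Tm = 2(10)+4(4) = 36°C
Primer B: A+T=10, G+C=9 → Tm = 2(10)+4(9) = 56°C
36°C vs 56°C → primer B is higher.

Primer B, 56°C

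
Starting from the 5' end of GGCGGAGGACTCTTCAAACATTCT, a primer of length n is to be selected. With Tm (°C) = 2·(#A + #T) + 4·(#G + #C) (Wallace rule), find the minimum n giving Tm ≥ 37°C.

n = 11

First 10 bases: GGCGGAGGAC → Tm = 36°C (< 37°C)
First 11 bases: GGCGGAGGACT → Tm = 38°C (≥ 37°C)
Each additional base adds 2°C (A/T) or 4°C (G/C), so Tm is non-decreasing in n; n = 11 is the first length to reach 37°C.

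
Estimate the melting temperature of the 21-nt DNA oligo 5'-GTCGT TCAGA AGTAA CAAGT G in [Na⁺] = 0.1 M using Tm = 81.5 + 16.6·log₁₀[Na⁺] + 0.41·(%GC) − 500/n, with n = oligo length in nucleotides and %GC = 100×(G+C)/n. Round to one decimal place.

58.7°C

Length n = 21. G=6, T=5, C=3, A=7
G+C = 9, so %GC = 9/21 × 100 = 42.857%
Salt term: 16.6 × (-1) = -16.6
GC term: 0.41 × 42.857 = 17.571; length term: −500/21 = −23.81
Tm = 81.5 + (-16.6) + 17.571 − 23.81 = 58.661 → 58.7°C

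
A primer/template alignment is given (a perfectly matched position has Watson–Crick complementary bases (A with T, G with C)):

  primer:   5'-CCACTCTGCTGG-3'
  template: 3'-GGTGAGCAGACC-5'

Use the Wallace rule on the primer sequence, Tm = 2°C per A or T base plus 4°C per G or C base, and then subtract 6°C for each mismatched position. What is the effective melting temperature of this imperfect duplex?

28°C

Primer base counts: A=1, T=3, G=3, C=5 → A+T=4, G+C=8
Perfect-match Tm = 2(4) + 4(8) = 8 + 32 = 40°C
Mismatches (positions where the bases are not complementary): 2 (at positions 7, 8)
Effective Tm = 40 − 2×6 = 40 − 12 = 28°C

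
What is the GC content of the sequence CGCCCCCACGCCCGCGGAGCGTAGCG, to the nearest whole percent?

85%

Counting bases: G=9, T=1, A=3, C=13
G+C = 9 + 13 = 22 out of 26 bases
%GC = 22/26 × 100 = 84.62% ≈ 85%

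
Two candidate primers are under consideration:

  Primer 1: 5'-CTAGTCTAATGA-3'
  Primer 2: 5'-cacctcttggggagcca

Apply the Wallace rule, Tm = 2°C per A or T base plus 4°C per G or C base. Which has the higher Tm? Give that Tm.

Primer 2, 56°C

Primer 1: A+T=8, G+C=4 → Tm = 2(8)+4(4) = 32°C
Primer 2: A+T=6, G+C=11 → Tm = 2(6)+4(11) = 56°C
32°C vs 56°C → primer 2 is higher.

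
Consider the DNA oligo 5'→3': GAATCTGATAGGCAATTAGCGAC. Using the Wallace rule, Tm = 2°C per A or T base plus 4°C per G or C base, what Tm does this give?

Base counts: C=4, G=6, A=8, T=5
A+T = 13, G+C = 10
Tm = 2×13 + 4×10 = 66°C

66°C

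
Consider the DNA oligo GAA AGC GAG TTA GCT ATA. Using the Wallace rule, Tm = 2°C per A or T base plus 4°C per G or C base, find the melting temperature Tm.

Counting bases: C=2, G=5, T=4, A=7
A+T = 11, G+C = 7
Tm = 4·7 + 2·11 = 28 + 22 = 50°C

50°C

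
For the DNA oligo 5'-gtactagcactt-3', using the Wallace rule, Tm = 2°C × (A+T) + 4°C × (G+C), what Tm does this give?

34°C

Counting bases: A=3, T=4, C=3, G=2
AT pairs contribute 7, GC pairs contribute 5.
Tm = 2×7 + 4×5 = 34°C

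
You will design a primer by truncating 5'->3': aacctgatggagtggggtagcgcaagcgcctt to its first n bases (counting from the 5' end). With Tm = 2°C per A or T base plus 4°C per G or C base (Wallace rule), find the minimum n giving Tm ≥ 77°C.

First 24 bases: AACCTGATGGAGTGGGGTAGCGCA → Tm = 76°C (< 77°C)
First 25 bases: AACCTGATGGAGTGGGGTAGCGCAA → Tm = 78°C (≥ 77°C)
Since every base adds ≥2°C, Tm only increases with n, so the threshold is first crossed at n = 25.

n = 25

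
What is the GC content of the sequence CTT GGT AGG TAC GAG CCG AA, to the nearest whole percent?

Counting bases: T=4, C=4, A=5, G=7
G+C = 7 + 4 = 11 out of 20 bases
%GC = 11/20 × 100 = 55% ≈ 55%

55%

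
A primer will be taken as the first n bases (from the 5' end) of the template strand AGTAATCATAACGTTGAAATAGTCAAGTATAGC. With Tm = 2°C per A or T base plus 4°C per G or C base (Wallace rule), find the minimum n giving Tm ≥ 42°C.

n = 16

First 15 bases: AGTAATCATAACGTT → Tm = 38°C (< 42°C)
First 16 bases: AGTAATCATAACGTTG → Tm = 42°C (≥ 42°C)
Each additional base adds 2°C (A/T) or 4°C (G/C), so Tm is non-decreasing in n; n = 16 is the first length to reach 42°C.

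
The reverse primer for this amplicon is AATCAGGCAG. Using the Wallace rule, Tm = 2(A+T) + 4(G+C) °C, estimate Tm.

Base counts: T=1, C=2, A=4, G=3
A+T = 5, G+C = 5
Tm = 2(5) + 4(5) = 10 + 20 = 30°C

30°C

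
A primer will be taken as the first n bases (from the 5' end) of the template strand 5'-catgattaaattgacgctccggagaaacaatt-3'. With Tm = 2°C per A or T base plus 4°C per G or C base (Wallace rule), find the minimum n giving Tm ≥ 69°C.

n = 24

First 23 bases: CATGATTAAATTGACGCTCCGGA → Tm = 66°C (< 69°C)
First 24 bases: CATGATTAAATTGACGCTCCGGAG → Tm = 70°C (≥ 69°C)
Since every base adds ≥2°C, Tm only increases with n, so the threshold is first crossed at n = 24.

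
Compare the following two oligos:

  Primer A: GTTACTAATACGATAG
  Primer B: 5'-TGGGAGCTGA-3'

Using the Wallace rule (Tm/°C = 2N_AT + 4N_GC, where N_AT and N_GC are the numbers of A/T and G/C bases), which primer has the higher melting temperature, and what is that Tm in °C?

Primer A: A+T=11, G+C=5 → Tm = 2(11)+4(5) = 42°C
Primer B: A+T=4, G+C=6 → Tm = 2(4)+4(6) = 32°C
42°C vs 32°C → primer A is higher.

Primer A, 42°C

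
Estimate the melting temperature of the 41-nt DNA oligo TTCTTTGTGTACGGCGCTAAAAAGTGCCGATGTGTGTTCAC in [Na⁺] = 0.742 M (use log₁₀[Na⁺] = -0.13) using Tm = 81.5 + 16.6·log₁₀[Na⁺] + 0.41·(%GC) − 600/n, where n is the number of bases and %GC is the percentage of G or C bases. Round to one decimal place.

Length n = 41. G=11, C=8, T=14, A=8
G+C = 19, so %GC = 19/41 × 100 = 46.341%
Salt term: 16.6 × (-0.13) = -2.158
GC term: 0.41 × 46.341 = 19; length term: −600/41 = −14.634
Tm = 81.5 + (-2.158) + 19 − 14.634 = 83.708 → 83.7°C

83.7°C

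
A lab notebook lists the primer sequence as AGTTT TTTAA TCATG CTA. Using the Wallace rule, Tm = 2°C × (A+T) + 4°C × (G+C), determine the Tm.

Base counts: A=5, C=2, T=9, G=2
AT pairs contribute 14, GC pairs contribute 4.
Tm = 2(14) + 4(4) = 28 + 16 = 44°C

44°C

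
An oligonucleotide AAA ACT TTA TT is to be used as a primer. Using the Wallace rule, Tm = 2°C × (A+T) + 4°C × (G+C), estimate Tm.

24°C

Counting bases: G=0, T=5, C=1, A=5
So N_AT = 10 and N_GC = 1.
Tm = 2(10) + 4(1) = 20 + 4 = 24°C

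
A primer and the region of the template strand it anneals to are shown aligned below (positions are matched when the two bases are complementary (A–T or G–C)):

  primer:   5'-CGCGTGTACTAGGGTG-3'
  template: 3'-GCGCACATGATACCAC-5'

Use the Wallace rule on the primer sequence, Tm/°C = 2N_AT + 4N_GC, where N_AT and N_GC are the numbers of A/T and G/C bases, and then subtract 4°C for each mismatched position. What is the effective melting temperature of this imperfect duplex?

48°C

Primer base counts: A=2, T=4, G=7, C=3 → A+T=6, G+C=10
Perfect-match Tm = 2(6) + 4(10) = 12 + 40 = 52°C
Mismatches (positions where the bases are not complementary): 1 (at position 12)
Effective Tm = 52 − 1×4 = 52 − 4 = 48°C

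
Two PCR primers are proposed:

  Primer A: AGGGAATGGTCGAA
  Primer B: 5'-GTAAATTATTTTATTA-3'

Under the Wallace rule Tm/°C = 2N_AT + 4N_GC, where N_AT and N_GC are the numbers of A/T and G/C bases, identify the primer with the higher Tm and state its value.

Primer A: A+T=7, G+C=7 → Tm = 2(7)+4(7) = 42°C
Primer B: A+T=15, G+C=1 → Tm = 2(15)+4(1) = 34°C
42°C vs 34°C → primer A is higher.

Primer A, 42°C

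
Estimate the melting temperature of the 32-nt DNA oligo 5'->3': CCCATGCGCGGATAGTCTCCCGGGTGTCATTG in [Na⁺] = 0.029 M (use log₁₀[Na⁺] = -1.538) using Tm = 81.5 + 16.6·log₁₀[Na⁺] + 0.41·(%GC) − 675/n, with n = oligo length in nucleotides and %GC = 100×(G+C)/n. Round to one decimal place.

60.5°C

Length n = 32. A=4, C=10, T=8, G=10
G+C = 20, so %GC = 20/32 × 100 = 62.5%
Salt term: 16.6 × (-1.538) = -25.531
GC term: 0.41 × 62.5 = 25.625; length term: −675/32 = −21.094
Tm = 81.5 + (-25.531) + 25.625 − 21.094 = 60.5 → 60.5°C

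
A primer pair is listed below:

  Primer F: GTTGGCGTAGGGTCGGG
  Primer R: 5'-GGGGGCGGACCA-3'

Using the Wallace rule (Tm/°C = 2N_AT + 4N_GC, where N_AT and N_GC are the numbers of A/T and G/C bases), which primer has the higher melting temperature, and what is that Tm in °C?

Primer F, 58°C

Primer F: A+T=5, G+C=12 → Tm = 2(5)+4(12) = 58°C
Primer R: A+T=2, G+C=10 → Tm = 2(2)+4(10) = 44°C
58°C vs 44°C → primer F is higher.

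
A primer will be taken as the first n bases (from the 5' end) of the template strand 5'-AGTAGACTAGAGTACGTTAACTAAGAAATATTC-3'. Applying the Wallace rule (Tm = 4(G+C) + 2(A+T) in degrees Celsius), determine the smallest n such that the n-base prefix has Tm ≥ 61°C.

n = 23

First 22 bases: AGTAGACTAGAGTACGTTAACT → Tm = 60°C (< 61°C)
First 23 bases: AGTAGACTAGAGTACGTTAACTA → Tm = 62°C (≥ 61°C)
Since every base adds ≥2°C, Tm only increases with n, so the threshold is first crossed at n = 23.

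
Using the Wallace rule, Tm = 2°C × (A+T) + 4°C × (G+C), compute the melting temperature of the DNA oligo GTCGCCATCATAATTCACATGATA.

Scanning the sequence gives C=6, A=8, T=7, G=3.
A+T = 15, G+C = 9
Tm = 2×15 + 4×9 = 66°C

66°C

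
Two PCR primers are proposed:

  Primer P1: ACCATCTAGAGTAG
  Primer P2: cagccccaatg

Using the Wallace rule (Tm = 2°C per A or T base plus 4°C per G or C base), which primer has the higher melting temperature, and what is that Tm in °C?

Primer P1, 40°C

Primer P1: A+T=8, G+C=6 → Tm = 2(8)+4(6) = 40°C
Primer P2: A+T=4, G+C=7 → Tm = 2(4)+4(7) = 36°C
40°C vs 36°C → primer P1 is higher.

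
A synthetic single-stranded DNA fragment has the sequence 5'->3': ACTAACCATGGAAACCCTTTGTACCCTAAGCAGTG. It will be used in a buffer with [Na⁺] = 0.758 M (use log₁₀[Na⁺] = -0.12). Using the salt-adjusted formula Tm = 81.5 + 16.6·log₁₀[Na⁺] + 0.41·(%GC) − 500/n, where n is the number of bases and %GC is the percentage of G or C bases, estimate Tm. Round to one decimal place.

84.0°C

Length n = 35. Base counts: C=10, A=11, T=8, G=6
G+C = 16, so %GC = 16/35 × 100 = 45.714%
Salt term: 16.6 × (-0.12) = -1.992
GC term: 0.41 × 45.714 = 18.743; length term: −500/35 = −14.286
Tm = 81.5 + (-1.992) + 18.743 − 14.286 = 83.965 → 84.0°C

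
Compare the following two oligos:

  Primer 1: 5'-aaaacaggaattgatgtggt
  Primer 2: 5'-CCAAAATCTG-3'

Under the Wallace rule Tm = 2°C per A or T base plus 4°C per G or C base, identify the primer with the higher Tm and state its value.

Primer 1, 54°C

Primer 1: A+T=13, G+C=7 → Tm = 2(13)+4(7) = 54°C
Primer 2: A+T=6, G+C=4 → Tm = 2(6)+4(4) = 28°C
54°C vs 28°C → primer 1 is higher.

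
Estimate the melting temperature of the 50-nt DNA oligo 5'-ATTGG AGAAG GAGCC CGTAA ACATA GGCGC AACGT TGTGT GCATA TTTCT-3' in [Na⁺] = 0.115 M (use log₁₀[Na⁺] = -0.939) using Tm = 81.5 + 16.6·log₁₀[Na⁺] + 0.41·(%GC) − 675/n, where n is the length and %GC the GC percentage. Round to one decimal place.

71.3°C

Length n = 50. Counting bases: T=13, G=14, A=14, C=9
G+C = 23, so %GC = 23/50 × 100 = 46%
Salt term: 16.6 × (-0.939) = -15.587
GC term: 0.41 × 46 = 18.86; length term: −675/50 = −13.5
Tm = 81.5 + (-15.587) + 18.86 − 13.5 = 71.273 → 71.3°C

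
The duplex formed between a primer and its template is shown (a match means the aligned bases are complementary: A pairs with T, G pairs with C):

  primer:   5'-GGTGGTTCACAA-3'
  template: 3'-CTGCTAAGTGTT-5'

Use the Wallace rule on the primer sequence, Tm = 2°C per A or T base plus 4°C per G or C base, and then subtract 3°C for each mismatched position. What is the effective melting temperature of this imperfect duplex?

27°C

Primer base counts: A=3, T=3, G=4, C=2 → A+T=6, G+C=6
Perfect-match Tm = 2(6) + 4(6) = 12 + 24 = 36°C
Mismatches (positions where the bases are not complementary): 3 (at positions 2, 3, 5)
Effective Tm = 36 − 3×3 = 36 − 9 = 27°C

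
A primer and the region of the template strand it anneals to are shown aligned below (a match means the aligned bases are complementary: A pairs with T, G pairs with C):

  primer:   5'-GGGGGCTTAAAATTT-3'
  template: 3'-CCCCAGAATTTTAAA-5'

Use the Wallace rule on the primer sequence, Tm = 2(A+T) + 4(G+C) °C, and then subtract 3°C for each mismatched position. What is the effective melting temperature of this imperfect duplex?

39°C

Primer base counts: A=4, T=5, G=5, C=1 → A+T=9, G+C=6
Perfect-match Tm = 2(9) + 4(6) = 18 + 24 = 42°C
Mismatches (positions where the bases are not complementary): 1 (at position 5)
Effective Tm = 42 − 1×3 = 42 − 3 = 39°C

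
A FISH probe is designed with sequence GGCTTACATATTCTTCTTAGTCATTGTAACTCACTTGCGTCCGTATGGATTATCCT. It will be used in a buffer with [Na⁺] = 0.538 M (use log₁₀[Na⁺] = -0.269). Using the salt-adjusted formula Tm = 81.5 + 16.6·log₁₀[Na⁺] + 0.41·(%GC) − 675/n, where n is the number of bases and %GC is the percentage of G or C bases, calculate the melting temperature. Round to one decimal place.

Length n = 56. C=13, T=23, G=9, A=11
G+C = 22, so %GC = 22/56 × 100 = 39.286%
Salt term: 16.6 × (-0.269) = -4.465
GC term: 0.41 × 39.286 = 16.107; length term: −675/56 = −12.054
Tm = 81.5 + (-4.465) + 16.107 − 12.054 = 81.088 → 81.1°C

81.1°C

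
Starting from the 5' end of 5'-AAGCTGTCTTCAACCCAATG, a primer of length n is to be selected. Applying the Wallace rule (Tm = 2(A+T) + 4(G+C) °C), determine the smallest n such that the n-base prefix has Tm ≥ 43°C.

n = 15

First 14 bases: AAGCTGTCTTCAAC → Tm = 40°C (< 43°C)
First 15 bases: AAGCTGTCTTCAACC → Tm = 44°C (≥ 43°C)
Each additional base adds 2°C (A/T) or 4°C (G/C), so Tm is non-decreasing in n; n = 15 is the first length to reach 43°C.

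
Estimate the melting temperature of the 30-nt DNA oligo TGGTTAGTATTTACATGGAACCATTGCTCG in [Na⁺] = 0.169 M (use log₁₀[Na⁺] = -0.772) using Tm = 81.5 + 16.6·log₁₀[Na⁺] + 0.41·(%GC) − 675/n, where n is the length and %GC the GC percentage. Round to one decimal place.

Length n = 30. T=11, A=7, G=7, C=5
G+C = 12, so %GC = 12/30 × 100 = 40%
Salt term: 16.6 × (-0.772) = -12.815
GC term: 0.41 × 40 = 16.4; length term: −675/30 = −22.5
Tm = 81.5 + (-12.815) + 16.4 − 22.5 = 62.585 → 62.6°C

62.6°C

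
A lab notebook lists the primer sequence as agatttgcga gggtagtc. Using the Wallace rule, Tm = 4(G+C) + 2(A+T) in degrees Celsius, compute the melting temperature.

Scanning the sequence gives G=7, T=5, C=2, A=4.
A+T = 9, G+C = 9
Tm = 2(9) + 4(9) = 18 + 36 = 54°C

54°C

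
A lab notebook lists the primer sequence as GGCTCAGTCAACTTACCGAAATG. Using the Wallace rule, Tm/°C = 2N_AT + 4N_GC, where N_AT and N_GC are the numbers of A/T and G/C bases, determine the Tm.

68°C

T=5, A=7, C=6, G=5
So N_AT = 12 and N_GC = 11.
Tm = 2×12 + 4×11 = 68°C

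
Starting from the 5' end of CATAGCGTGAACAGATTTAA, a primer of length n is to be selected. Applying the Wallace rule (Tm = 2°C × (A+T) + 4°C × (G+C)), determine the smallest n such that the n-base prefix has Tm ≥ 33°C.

n = 12

First 11 bases: CATAGCGTGAA → Tm = 32°C (< 33°C)
First 12 bases: CATAGCGTGAAC → Tm = 36°C (≥ 33°C)
Each additional base adds 2°C (A/T) or 4°C (G/C), so Tm is non-decreasing in n; n = 12 is the first length to reach 33°C.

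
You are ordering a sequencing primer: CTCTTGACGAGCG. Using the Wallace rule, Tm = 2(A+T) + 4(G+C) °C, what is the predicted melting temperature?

Scanning the sequence gives C=4, G=4, A=2, T=3.
A+T = 5, G+C = 8
Tm = 2(5) + 4(8) = 10 + 32 = 42°C

42°C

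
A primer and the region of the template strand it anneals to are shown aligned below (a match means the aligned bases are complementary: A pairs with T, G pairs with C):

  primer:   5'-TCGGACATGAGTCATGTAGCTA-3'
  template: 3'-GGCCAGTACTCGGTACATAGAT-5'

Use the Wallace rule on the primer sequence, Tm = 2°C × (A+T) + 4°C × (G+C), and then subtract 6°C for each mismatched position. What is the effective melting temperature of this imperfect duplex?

Primer base counts: A=6, T=6, G=6, C=4 → A+T=12, G+C=10
Perfect-match Tm = 2(12) + 4(10) = 24 + 40 = 64°C
Mismatches (positions where the bases are not complementary): 4 (at positions 1, 5, 12, 19)
Effective Tm = 64 − 4×6 = 64 − 24 = 40°C

40°C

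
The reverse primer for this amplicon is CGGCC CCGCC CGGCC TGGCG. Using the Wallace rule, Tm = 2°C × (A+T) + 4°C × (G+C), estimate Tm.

Base counts: A=0, T=1, G=8, C=11
AT pairs contribute 1, GC pairs contribute 19.
Tm = 2×1 + 4×19 = 78°C

78°C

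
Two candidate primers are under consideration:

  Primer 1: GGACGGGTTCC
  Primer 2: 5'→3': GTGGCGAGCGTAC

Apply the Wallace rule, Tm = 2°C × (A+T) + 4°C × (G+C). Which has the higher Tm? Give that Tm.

Primer 1: A+T=3, G+C=8 → Tm = 2(3)+4(8) = 38°C
Primer 2: A+T=4, G+C=9 → Tm = 2(4)+4(9) = 44°C
38°C vs 44°C → primer 2 is higher.

Primer 2, 44°C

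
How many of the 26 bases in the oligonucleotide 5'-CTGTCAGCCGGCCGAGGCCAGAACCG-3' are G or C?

19

T=2, C=10, G=9, A=5
G+C = 9 + 10 = 19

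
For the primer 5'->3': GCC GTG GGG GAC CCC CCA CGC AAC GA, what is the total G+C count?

20

G=9, T=1, A=5, C=11
G+C = 9 + 11 = 20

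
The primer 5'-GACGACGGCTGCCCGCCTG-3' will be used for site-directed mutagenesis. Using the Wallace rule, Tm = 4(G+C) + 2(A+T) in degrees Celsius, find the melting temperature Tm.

68°C

Scanning the sequence gives T=2, A=2, G=7, C=8.
So N_AT = 4 and N_GC = 15.
Tm = 2(4) + 4(15) = 8 + 60 = 68°C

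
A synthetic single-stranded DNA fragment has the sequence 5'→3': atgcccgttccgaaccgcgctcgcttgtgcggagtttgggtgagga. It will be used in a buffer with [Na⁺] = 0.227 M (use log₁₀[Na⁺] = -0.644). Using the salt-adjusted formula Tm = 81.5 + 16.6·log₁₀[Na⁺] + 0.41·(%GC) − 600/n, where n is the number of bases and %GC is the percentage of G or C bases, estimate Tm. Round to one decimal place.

Length n = 46. Base counts: T=11, A=6, C=12, G=17
G+C = 29, so %GC = 29/46 × 100 = 63.043%
Salt term: 16.6 × (-0.644) = -10.69
GC term: 0.41 × 63.043 = 25.848; length term: −600/46 = −13.043
Tm = 81.5 + (-10.69) + 25.848 − 13.043 = 83.615 → 83.6°C

83.6°C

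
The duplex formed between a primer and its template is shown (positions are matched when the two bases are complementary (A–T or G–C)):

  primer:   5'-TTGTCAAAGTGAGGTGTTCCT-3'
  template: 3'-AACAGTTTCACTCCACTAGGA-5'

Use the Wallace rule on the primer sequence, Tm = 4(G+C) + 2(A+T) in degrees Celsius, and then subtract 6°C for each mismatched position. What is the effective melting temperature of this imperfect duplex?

Primer base counts: A=4, T=8, G=6, C=3 → A+T=12, G+C=9
Perfect-match Tm = 2(12) + 4(9) = 24 + 36 = 60°C
Mismatches (positions where the bases are not complementary): 1 (at position 17)
Effective Tm = 60 − 1×6 = 60 − 6 = 54°C

54°C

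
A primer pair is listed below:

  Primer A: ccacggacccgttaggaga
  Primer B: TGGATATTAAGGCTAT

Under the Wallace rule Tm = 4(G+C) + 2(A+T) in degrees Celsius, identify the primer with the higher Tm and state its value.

Primer A, 62°C

Primer A: A+T=7, G+C=12 → Tm = 2(7)+4(12) = 62°C
Primer B: A+T=11, G+C=5 → Tm = 2(11)+4(5) = 42°C
62°C vs 42°C → primer A is higher.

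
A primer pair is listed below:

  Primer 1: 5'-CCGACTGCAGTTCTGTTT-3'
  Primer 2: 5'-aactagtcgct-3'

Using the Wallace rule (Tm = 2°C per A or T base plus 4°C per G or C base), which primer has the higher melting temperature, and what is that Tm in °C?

Primer 1: A+T=9, G+C=9 → Tm = 2(9)+4(9) = 54°C
Primer 2: A+T=6, G+C=5 → Tm = 2(6)+4(5) = 32°C
54°C vs 32°C → primer 1 is higher.

Primer 1, 54°C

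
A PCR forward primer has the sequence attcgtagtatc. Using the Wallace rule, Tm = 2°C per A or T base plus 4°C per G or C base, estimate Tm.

Base counts: G=2, A=3, T=5, C=2
A+T = 8, G+C = 4
Tm = 2(8) + 4(4) = 16 + 16 = 32°C

32°C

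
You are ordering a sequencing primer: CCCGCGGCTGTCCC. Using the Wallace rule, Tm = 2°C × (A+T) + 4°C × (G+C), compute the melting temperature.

Counting bases: T=2, C=8, A=0, G=4
AT pairs contribute 2, GC pairs contribute 12.
Tm = 4·12 + 2·2 = 48 + 4 = 52°C

52°C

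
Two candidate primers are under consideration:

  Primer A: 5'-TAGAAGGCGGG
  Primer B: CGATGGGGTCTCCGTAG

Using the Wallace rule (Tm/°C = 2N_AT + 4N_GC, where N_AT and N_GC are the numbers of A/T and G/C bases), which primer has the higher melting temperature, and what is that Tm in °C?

Primer A: A+T=4, G+C=7 → Tm = 2(4)+4(7) = 36°C
Primer B: A+T=6, G+C=11 → Tm = 2(6)+4(11) = 56°C
36°C vs 56°C → primer B is higher.

Primer B, 56°C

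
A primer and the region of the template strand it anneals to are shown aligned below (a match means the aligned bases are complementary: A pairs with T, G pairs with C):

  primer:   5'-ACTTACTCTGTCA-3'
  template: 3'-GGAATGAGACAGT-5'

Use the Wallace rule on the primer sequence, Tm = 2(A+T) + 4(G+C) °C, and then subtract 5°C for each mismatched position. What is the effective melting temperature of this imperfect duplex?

31°C

Primer base counts: A=3, T=5, G=1, C=4 → A+T=8, G+C=5
Perfect-match Tm = 2(8) + 4(5) = 16 + 20 = 36°C
Mismatches (positions where the bases are not complementary): 1 (at position 1)
Effective Tm = 36 − 1×5 = 36 − 5 = 31°C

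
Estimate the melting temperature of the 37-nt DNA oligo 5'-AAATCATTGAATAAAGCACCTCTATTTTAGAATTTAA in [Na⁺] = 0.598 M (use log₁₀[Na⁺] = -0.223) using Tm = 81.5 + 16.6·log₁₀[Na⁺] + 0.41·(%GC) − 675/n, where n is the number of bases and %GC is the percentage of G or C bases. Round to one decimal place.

68.4°C

Length n = 37. C=5, G=3, A=16, T=13
G+C = 8, so %GC = 8/37 × 100 = 21.622%
Salt term: 16.6 × (-0.223) = -3.702
GC term: 0.41 × 21.622 = 8.865; length term: −675/37 = −18.243
Tm = 81.5 + (-3.702) + 8.865 − 18.243 = 68.42 → 68.4°C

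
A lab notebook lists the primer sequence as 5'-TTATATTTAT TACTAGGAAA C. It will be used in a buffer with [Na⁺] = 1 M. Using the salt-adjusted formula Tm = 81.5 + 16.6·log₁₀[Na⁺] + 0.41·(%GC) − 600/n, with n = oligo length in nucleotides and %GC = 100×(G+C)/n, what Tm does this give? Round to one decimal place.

Length n = 21. T=9, G=2, A=8, C=2
G+C = 4, so %GC = 4/21 × 100 = 19.048%
Salt term: 16.6 × (0) = 0
GC term: 0.41 × 19.048 = 7.81; length term: −600/21 = −28.571
Tm = 81.5 + (0) + 7.81 − 28.571 = 60.739 → 60.7°C

60.7°C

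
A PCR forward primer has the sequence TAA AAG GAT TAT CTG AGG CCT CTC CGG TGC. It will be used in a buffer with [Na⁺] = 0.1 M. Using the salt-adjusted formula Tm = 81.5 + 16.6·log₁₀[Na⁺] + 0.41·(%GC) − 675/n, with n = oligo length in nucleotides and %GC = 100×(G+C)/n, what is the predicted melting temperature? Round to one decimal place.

62.9°C

Length n = 30. Counting bases: A=7, T=8, G=8, C=7
G+C = 15, so %GC = 15/30 × 100 = 50%
Salt term: 16.6 × (-1) = -16.6
GC term: 0.41 × 50 = 20.5; length term: −675/30 = −22.5
Tm = 81.5 + (-16.6) + 20.5 − 22.5 = 62.9 → 62.9°C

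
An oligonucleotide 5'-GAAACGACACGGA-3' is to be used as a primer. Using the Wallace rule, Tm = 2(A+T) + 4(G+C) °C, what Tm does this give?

40°C

Counting bases: G=4, T=0, C=3, A=6
So N_AT = 6 and N_GC = 7.
Tm = 4·7 + 2·6 = 28 + 12 = 40°C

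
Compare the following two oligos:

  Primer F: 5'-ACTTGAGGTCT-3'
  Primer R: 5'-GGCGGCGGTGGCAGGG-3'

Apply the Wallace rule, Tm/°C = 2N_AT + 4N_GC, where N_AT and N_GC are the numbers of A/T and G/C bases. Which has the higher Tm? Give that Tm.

Primer F: A+T=6, G+C=5 → Tm = 2(6)+4(5) = 32°C
Primer R: A+T=2, G+C=14 → Tm = 2(2)+4(14) = 60°C
32°C vs 60°C → primer R is higher.

Primer R, 60°C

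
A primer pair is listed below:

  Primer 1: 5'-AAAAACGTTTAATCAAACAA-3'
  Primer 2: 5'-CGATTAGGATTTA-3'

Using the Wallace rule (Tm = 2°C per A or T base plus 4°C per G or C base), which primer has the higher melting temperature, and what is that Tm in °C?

Primer 1, 48°C

Primer 1: A+T=16, G+C=4 → Tm = 2(16)+4(4) = 48°C
Primer 2: A+T=9, G+C=4 → Tm = 2(9)+4(4) = 34°C
48°C vs 34°C → primer 1 is higher.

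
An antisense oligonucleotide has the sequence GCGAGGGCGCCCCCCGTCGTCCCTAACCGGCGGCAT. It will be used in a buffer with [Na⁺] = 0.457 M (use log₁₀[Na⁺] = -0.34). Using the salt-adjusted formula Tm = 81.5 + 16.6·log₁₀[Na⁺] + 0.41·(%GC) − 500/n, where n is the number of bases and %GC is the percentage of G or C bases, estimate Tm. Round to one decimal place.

Length n = 36. C=16, A=4, T=4, G=12
G+C = 28, so %GC = 28/36 × 100 = 77.778%
Salt term: 16.6 × (-0.34) = -5.644
GC term: 0.41 × 77.778 = 31.889; length term: −500/36 = −13.889
Tm = 81.5 + (-5.644) + 31.889 − 13.889 = 93.856 → 93.9°C

93.9°C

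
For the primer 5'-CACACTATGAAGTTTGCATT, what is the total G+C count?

7

Base counts: G=3, C=4, T=7, A=6
Total G or C: 3 + 4 = 7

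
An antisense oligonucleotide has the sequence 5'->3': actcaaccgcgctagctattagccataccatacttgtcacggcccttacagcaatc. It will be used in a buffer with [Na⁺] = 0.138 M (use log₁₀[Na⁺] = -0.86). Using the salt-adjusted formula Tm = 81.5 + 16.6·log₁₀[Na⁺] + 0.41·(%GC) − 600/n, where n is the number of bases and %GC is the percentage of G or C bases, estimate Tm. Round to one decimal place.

77.0°C

Length n = 56. Counting bases: C=20, A=15, G=8, T=13
G+C = 28, so %GC = 28/56 × 100 = 50%
Salt term: 16.6 × (-0.86) = -14.276
GC term: 0.41 × 50 = 20.5; length term: −600/56 = −10.714
Tm = 81.5 + (-14.276) + 20.5 − 10.714 = 77.01 → 77.0°C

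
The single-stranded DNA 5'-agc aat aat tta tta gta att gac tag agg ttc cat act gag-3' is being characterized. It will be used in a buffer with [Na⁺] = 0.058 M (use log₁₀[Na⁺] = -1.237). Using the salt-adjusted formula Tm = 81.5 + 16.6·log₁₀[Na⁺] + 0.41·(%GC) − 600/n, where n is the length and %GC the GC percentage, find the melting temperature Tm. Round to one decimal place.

Length n = 42. Base counts: G=8, C=5, A=15, T=14
G+C = 13, so %GC = 13/42 × 100 = 30.952%
Salt term: 16.6 × (-1.237) = -20.534
GC term: 0.41 × 30.952 = 12.69; length term: −600/42 = −14.286
Tm = 81.5 + (-20.534) + 12.69 − 14.286 = 59.37 → 59.4°C

59.4°C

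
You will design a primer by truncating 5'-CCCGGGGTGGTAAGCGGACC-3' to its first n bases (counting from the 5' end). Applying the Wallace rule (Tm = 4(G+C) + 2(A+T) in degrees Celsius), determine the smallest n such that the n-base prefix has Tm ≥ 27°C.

First 6 bases: CCCGGG → Tm = 24°C (< 27°C)
First 7 bases: CCCGGGG → Tm = 28°C (≥ 27°C)
Each additional base adds 2°C (A/T) or 4°C (G/C), so Tm is non-decreasing in n; n = 7 is the first length to reach 27°C.

n = 7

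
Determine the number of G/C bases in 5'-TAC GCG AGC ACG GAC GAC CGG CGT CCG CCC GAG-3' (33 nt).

A=6, C=13, T=2, G=12
G+C = 12 + 13 = 25

25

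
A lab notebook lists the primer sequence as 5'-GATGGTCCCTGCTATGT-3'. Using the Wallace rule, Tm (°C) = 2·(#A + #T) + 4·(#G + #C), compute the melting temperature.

Counting bases: A=2, G=5, T=6, C=4
So N_AT = 8 and N_GC = 9.
Tm = 4·9 + 2·8 = 36 + 16 = 52°C

52°C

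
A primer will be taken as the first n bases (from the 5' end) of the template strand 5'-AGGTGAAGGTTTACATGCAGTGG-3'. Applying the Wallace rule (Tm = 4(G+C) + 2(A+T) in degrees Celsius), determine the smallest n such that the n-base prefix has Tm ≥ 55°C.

n = 20

First 19 bases: AGGTGAAGGTTTACATGCA → Tm = 54°C (< 55°C)
First 20 bases: AGGTGAAGGTTTACATGCAG → Tm = 58°C (≥ 55°C)
Since every base adds ≥2°C, Tm only increases with n, so the threshold is first crossed at n = 20.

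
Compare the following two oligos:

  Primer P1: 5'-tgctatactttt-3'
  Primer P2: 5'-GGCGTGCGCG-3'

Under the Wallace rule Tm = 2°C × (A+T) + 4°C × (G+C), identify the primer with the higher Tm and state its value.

Primer P1: A+T=9, G+C=3 → Tm = 2(9)+4(3) = 30°C
Primer P2: A+T=1, G+C=9 → Tm = 2(1)+4(9) = 38°C
30°C vs 38°C → primer P2 is higher.

Primer P2, 38°C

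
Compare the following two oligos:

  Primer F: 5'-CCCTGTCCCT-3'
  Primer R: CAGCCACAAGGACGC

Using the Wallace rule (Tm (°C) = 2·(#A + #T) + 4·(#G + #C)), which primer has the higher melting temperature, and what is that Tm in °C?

Primer F: A+T=3, G+C=7 → Tm = 2(3)+4(7) = 34°C
Primer R: A+T=5, G+C=10 → Tm = 2(5)+4(10) = 50°C
34°C vs 50°C → primer R is higher.

Primer R, 50°C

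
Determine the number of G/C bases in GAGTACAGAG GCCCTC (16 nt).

10

Counting bases: C=5, A=4, T=2, G=5
Total G or C: 5 + 5 = 10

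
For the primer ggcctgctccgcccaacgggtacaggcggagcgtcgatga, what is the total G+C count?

Scanning the sequence gives C=13, T=5, A=7, G=15.
G+C = 15 + 13 = 28

28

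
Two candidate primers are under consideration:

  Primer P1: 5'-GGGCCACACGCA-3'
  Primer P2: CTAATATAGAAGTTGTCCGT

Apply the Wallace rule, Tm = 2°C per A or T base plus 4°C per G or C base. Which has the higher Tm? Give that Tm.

Primer P2, 54°C

Primer P1: A+T=3, G+C=9 → Tm = 2(3)+4(9) = 42°C
Primer P2: A+T=13, G+C=7 → Tm = 2(13)+4(7) = 54°C
42°C vs 54°C → primer P2 is higher.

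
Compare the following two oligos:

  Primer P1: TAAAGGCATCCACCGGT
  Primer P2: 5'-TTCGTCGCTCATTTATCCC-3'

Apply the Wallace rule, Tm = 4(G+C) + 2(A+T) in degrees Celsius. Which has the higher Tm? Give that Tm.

Primer P1: A+T=8, G+C=9 → Tm = 2(8)+4(9) = 52°C
Primer P2: A+T=10, G+C=9 → Tm = 2(10)+4(9) = 56°C
52°C vs 56°C → primer P2 is higher.

Primer P2, 56°C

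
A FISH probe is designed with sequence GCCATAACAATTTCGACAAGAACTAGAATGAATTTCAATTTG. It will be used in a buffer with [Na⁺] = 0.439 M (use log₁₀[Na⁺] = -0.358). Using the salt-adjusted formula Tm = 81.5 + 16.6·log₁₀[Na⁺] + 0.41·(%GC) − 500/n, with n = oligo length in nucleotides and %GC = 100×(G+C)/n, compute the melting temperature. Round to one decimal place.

Length n = 42. Scanning the sequence gives A=17, C=7, T=12, G=6.
G+C = 13, so %GC = 13/42 × 100 = 30.952%
Salt term: 16.6 × (-0.358) = -5.943
GC term: 0.41 × 30.952 = 12.69; length term: −500/42 = −11.905
Tm = 81.5 + (-5.943) + 12.69 − 11.905 = 76.342 → 76.3°C

76.3°C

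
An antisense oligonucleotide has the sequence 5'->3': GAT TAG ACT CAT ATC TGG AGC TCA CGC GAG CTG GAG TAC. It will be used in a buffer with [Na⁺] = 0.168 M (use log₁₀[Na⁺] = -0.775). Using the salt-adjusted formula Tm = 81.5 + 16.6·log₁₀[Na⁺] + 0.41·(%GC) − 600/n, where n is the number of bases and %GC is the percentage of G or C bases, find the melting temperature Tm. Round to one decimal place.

Length n = 39. C=9, A=10, G=11, T=9
G+C = 20, so %GC = 20/39 × 100 = 51.282%
Salt term: 16.6 × (-0.775) = -12.865
GC term: 0.41 × 51.282 = 21.026; length term: −600/39 = −15.385
Tm = 81.5 + (-12.865) + 21.026 − 15.385 = 74.276 → 74.3°C

74.3°C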